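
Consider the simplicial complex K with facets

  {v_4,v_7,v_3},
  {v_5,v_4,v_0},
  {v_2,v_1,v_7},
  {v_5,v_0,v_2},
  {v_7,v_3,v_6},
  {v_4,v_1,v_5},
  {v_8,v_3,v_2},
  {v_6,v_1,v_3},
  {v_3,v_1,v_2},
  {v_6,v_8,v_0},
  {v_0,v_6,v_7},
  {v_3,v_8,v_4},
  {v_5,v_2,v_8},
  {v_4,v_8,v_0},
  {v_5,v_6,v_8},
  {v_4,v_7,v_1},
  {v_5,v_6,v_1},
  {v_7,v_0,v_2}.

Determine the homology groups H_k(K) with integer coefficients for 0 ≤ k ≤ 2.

H_0 = Z,  H_1 = Z ⊕ Z/2,  H_2 = 0.

Order the vertices as v_0 < v_1 < v_2 < v_3 < v_4 < v_5 < v_6 < v_7 < v_8. Listing each simplex with vertices in this order, K has dimension 2 with simplices:

  0-simplices (9): [v_0], [v_1], [v_2], [v_3], [v_4], [v_5], [v_6], [v_7], [v_8]
  1-simplices (27): (27 of them)
  2-simplices (18): (18 of them)

Hence C_0 ≅ Z^9, C_1 ≅ Z^27, C_2 ≅ Z^18.

∂_1: C_1 → C_0 is given by ∂[p,q] = [q] − [p]. For instance
  ∂[v_0,v_7] = [v_7] − [v_0].
As a 9×27 matrix over Z this has rank 8, with invariant factors (1,1,1,1,1,1,1,1).

Boundary ∂_2: C_2 → C_1 maps a triangle to the signed sum of its edges. For instance
  ∂[v_1,v_2,v_3] = [v_2,v_3] − [v_1,v_3] + [v_1,v_2],
  ∂[v_3,v_6,v_7] = [v_6,v_7] − [v_3,v_7] + [v_3,v_6].
The 27×18 boundary matrix has rank 18 and Smith normal form diag(1,1,1,1,1,1,1,1,1,1,1,1,1,1,1,1,1,2).

Computing H_k = (kernel of ∂_k) / (image of ∂_{k+1}):

  H_0: rank C_0 − rank ∂_1 = 9 − 8 = 1, and the invariant factors of ∂_1 are all 1, so H_0 = Z.
  H_1: rank ker ∂_1 − rank ∂_2 = (27 − 8) − 18 = 1, and ∂_2 has invariant factor 2 > 1, so H_1 = Z ⊕ Z/2.
  H_2: rank ker ∂_2 − rank ∂_3 = (18 − 18) − 0 = 0, and there is no ∂_3, so H_2 = 0.

As a check, the Euler characteristic is 9 − 27 + 18 = 0, which agrees with 1 − 1 + 0 = 0.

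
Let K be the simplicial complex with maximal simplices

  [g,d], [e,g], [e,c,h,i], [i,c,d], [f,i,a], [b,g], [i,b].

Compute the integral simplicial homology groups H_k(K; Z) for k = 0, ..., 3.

Order the vertices as a < b < c < d < e < f < g < h < i. Listing each simplex with vertices in this order, K has dimension 3 with simplices:

  0-simplices (9): a, b, c, d, e, f, g, h, i
  1-simplices (15): af, ai, bg, bi, cd, ce, ch, ci, dg, di, eg, eh, ei, fi, hi
  2-simplices (6): afi, cdi, ceh, cei, chi, ehi
  3-simplices (1): cehi

so the chain groups are C_0 ≅ Z^9, C_1 ≅ Z^15, C_2 ≅ Z^6, C_3 ≅ Z^1.

The boundary map ∂_1: C_1 → C_0 sends each edge [p,q] (with p < q) to q − p.
As a 9×15 matrix over Z this has rank 8, with invariant factors (1,1,1,1,1,1,1,1).

Boundary ∂_2: C_2 → C_1 sends each 2-simplex [p,q,r] to [q,r] − [p,r] + [p,q]. For instance
  ∂ehi = hi − ei + eh,
  ∂cdi = di − ci + cd.
The resulting 15×6 matrix has rank 5, and its Smith normal form has invariant factors (1,1,1,1,1).

∂_3: C_3 → C_2 sends each 3-simplex σ to the alternating sum Σ_i (−1)^i (σ with its i-th vertex removed). For instance
  ∂cehi = ehi − chi + cei − ceh.
The resulting 6×1 matrix has rank 1, and its Smith normal form has invariant factors (1).

Computing H_k = (kernel of ∂_k) / (image of ∂_{k+1}):

  H_0: rank C_0 − rank ∂_1 = 9 − 8 = 1, and the invariant factors of ∂_1 are all 1, so H_0 ≅ Z.
  H_1: rank ker ∂_1 − rank ∂_2 = (15 − 8) − 5 = 2, and the invariant factors of ∂_2 are all 1, so H_1 ≅ Z^2.
  H_2: rank ker ∂_2 − rank ∂_3 = (6 − 5) − 1 = 0, and the invariant factors of ∂_3 are all 1, so H_2 ≅ 0.
  H_3: rank ker ∂_3 − rank ∂_4 = (1 − 1) − 0 = 0, and there is no ∂_4, so H_3 ≅ 0.

H_0 = Z,  H_1 = Z^2,  H_2 = 0,  H_3 = 0.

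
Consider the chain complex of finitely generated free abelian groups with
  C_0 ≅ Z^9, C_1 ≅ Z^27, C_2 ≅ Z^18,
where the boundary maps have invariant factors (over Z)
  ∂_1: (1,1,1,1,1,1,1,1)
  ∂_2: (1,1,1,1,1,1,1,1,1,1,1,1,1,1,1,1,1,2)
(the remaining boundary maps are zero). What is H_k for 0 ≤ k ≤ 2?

H_0 ≅ Z,  H_1 ≅ Z ⊕ Z/2,  H_2 = 0.

H_0: b_0 = 9 − 0 − 8 = 1; torsion from ∂_1 factors > 1: none. So H_0 ≅ Z.
H_1: b_1 = 27 − 8 − 18 = 1; torsion from ∂_2 factors > 1: [2]. So H_1 ≅ Z ⊕ Z/2.
H_2: b_2 = 18 − 18 − 0 = 0; torsion from ∂_3 factors > 1: none. So H_2 ≅ 0.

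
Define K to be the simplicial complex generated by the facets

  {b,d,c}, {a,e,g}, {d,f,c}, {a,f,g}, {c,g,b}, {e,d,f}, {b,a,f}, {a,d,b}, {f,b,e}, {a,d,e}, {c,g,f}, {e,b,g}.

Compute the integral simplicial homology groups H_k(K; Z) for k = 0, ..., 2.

H_0 = Z,  H_1 = Z_2,  H_2 = 0.

We work with the vertex ordering a < b < c < d < e < f < g. The simplices of K, each written with vertices in increasing order, are:

  0-simplices (7): a, b, c, d, e, f, g
  1-simplices (18): ab, ad, ae, af, ag, bc, bd, be, bf, bg, cd, cf, cg, de, df, ef, eg, fg
  2-simplices (12): abd, abf, ade, aeg, afg, bcd, bcg, bef, beg, cdf, cfg, def

giving chain groups C_0 ≅ Z^7, C_1 ≅ Z^18, C_2 ≅ Z^12.

Boundary ∂_1: C_1 → C_0 maps an edge to its endpoints' difference, ∂[p,q] = q − p.
The 7×18 boundary matrix has rank 6 and Smith normal form diag(1,1,1,1,1,1).

Boundary ∂_2: C_2 → C_1 acts by ∂[p,q,r] = [q,r] − [p,r] + [p,q]. For instance
  ∂abf = bf − af + ab,
  ∂bcd = cd − bd + bc.
The 18×12 boundary matrix has rank 12 and Smith normal form diag(1,1,1,1,1,1,1,1,1,1,1,2).

From H_k ≅ ker(∂_k) / im(∂_{k+1}) we obtain:

  H_0: rank C_0 − rank ∂_1 = 7 − 6 = 1, and the invariant factors of ∂_1 are all 1, so H_0 ≅ Z.
  H_1: rank ker ∂_1 − rank ∂_2 = (18 − 6) − 12 = 0, and ∂_2 has invariant factor 2 > 1, so H_1 ≅ Z_2.
  H_2: rank ker ∂_2 − rank ∂_3 = (12 − 12) − 0 = 0, and there is no ∂_3, so H_2 ≅ 0.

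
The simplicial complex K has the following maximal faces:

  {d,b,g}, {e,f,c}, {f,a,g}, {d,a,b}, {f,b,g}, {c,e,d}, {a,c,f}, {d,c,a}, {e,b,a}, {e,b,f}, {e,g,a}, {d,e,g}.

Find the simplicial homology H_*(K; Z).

H_0 = Z,  H_1 = Z/2,  H_2 = 0.

Take the total order a < b < c < d < e < f < g on the vertex set. Then K (dimension 2) consists of the simplices:

  0-simplices (7): a, b, c, d, e, f, g
  1-simplices (18): ab, ac, ad, ae, af, ag, bd, be, bf, bg, cd, ce, cf, de, dg, ef, eg, fg
  2-simplices (12): abd, abe, acd, acf, aeg, afg, bdg, bef, bfg, cde, cef, deg

Hence C_0 ≅ Z^7, C_1 ≅ Z^18, C_2 ≅ Z^12.

Boundary ∂_1: C_1 → C_0 maps an edge to its endpoints' difference, ∂[p,q] = q − p.
This gives a 7×18 integer matrix of rank 6; reducing to Smith normal form yields diagonal entries (1,1,1,1,1,1).

Boundary ∂_2: C_2 → C_1 sends each 2-simplex [p,q,r] to [q,r] − [p,r] + [p,q]. For instance
  ∂afg = fg − ag + af,
  ∂bdg = dg − bg + bd.
The resulting 18×12 matrix has rank 12, and its Smith normal form has invariant factors (1,1,1,1,1,1,1,1,1,1,1,2).

Computing H_k = (kernel of ∂_k) / (image of ∂_{k+1}):

  H_0: rank C_0 − rank ∂_1 = 7 − 6 = 1, and the invariant factors of ∂_1 are all 1, so H_0 = Z.
  H_1: rank ker ∂_1 − rank ∂_2 = (18 − 6) − 12 = 0, and ∂_2 has invariant factor 2 > 1, so H_1 = Z/2.
  H_2: rank ker ∂_2 − rank ∂_3 = (12 − 12) − 0 = 0, and there is no ∂_3, so H_2 = 0.

As a check, the Euler characteristic is 7 − 18 + 12 = 1, which agrees with 1 − 0 + 0 = 1.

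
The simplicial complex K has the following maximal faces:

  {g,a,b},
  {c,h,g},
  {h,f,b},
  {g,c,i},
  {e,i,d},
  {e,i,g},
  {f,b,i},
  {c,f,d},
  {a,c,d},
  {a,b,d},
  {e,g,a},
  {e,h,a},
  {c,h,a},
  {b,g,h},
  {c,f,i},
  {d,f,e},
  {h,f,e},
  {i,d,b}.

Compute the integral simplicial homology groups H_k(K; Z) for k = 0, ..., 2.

Order the vertices as a < b < c < d < e < f < g < h < i. Listing each simplex with vertices in this order, K has dimension 2 with simplices:

  0-simplices (9): a, b, c, d, e, f, g, h, i
  1-simplices (27): ab, ac, ad, ae, ag, ah, bd, bf, bg, bh, bi, cd, cf, cg, ch, ci, de, df, di, ef, eg, eh, ei, fh, fi, gh, gi
  2-simplices (18): abd, abg, acd, ach, aeg, aeh, bdi, bfh, bfi, bgh, cdf, cfi, cgh, cgi, def, dei, efh, egi

Hence C_0 ≅ Z^9, C_1 ≅ Z^27, C_2 ≅ Z^18.

∂_1: C_1 → C_0 is given by ∂[p,q] = [q] − [p].
As a 9×27 matrix over Z this has rank 8, with invariant factors (1,1,1,1,1,1,1,1).

The boundary map ∂_2: C_2 → C_1 sends each 2-simplex [p,q,r] to [q,r] − [p,r] + [p,q]. For instance
  ∂bfh = fh − bh + bf,
  ∂cdf = df − cf + cd.
The 27×18 boundary matrix has rank 18 and Smith normal form diag(1,1,1,1,1,1,1,1,1,1,1,1,1,1,1,1,1,2).

From H_k ≅ ker(∂_k) / im(∂_{k+1}) we obtain:

  H_0: rank C_0 − rank ∂_1 = 9 − 8 = 1, and the invariant factors of ∂_1 are all 1, so H_0 ≅ Z.
  H_1: rank ker ∂_1 − rank ∂_2 = (27 − 8) − 18 = 1, and ∂_2 has invariant factor 2 > 1, so H_1 ≅ Z ⊕ Z/2.
  H_2: rank ker ∂_2 − rank ∂_3 = (18 − 18) − 0 = 0, and there is no ∂_3, so H_2 ≅ 0.

H_0 = Z,  H_1 = Z ⊕ Z/2,  H_2 = 0.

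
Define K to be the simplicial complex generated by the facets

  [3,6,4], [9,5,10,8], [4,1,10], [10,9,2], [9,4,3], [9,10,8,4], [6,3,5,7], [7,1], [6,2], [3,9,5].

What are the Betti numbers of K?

Take the total order 1 < 2 < 3 < 4 < 5 < 6 < 7 < 8 < 9 < 10 on the vertex set. Then K (dimension 3) consists of the simplices:

  0-simplices (10): [1], [2], [3], [4], [5], [6], [7], [8], [9], [10]
  1-simplices (24): (24 of them)
  2-simplices (16): [1,4,10], [2,9,10], [3,4,6], [3,4,9], [3,5,6], [3,5,7], [3,5,9], [3,6,7], [4,8,9], [4,8,10], [4,9,10], [5,6,7], [5,8,9], [5,8,10], [5,9,10], [8,9,10]
  3-simplices (3): [3,5,6,7], [4,8,9,10], [5,8,9,10]

Hence C_0 ≅ Z^10, C_1 ≅ Z^24, C_2 ≅ Z^16, C_3 ≅ Z^3.

The boundary map ∂_1: C_1 → C_0 maps an edge to its endpoints' difference, ∂[p,q] = q − p. For instance
  ∂[4,9] = [9] − [4].
This gives a 10×24 integer matrix of rank 9; reducing to Smith normal form yields diagonal entries (1,1,1,1,1,1,1,1,1).

Boundary ∂_2: C_2 → C_1 maps a triangle to the signed sum of its edges. For instance
  ∂[3,4,6] = [4,6] − [3,6] + [3,4],
  ∂[3,5,7] = [5,7] − [3,7] + [3,5].
The resulting 24×16 matrix has rank 13, and its Smith normal form has invariant factors (1,1,1,1,1,1,1,1,1,1,1,1,1).

The boundary map ∂_3: C_3 → C_2 sends each 3-simplex σ to the alternating sum Σ_i (−1)^i (σ with its i-th vertex removed). For instance
  ∂[5,8,9,10] = [8,9,10] − [5,9,10] + [5,8,10] − [5,8,9],
  ∂[3,5,6,7] = [5,6,7] − [3,6,7] + [3,5,7] − [3,5,6].
This gives a 16×3 integer matrix of rank 3; reducing to Smith normal form yields diagonal entries (1,1,1).

From H_k ≅ ker(∂_k) / im(∂_{k+1}) we obtain:

  H_0: rank C_0 − rank ∂_1 = 10 − 9 = 1, and the invariant factors of ∂_1 are all 1, so H_0 ≅ Z.
  H_1: rank ker ∂_1 − rank ∂_2 = (24 − 9) − 13 = 2, and the invariant factors of ∂_2 are all 1, so H_1 ≅ Z^2.
  H_2: rank ker ∂_2 − rank ∂_3 = (16 − 13) − 3 = 0, and the invariant factors of ∂_3 are all 1, so H_2 ≅ 0.
  H_3: rank ker ∂_3 − rank ∂_4 = (3 − 3) − 0 = 0, and there is no ∂_4, so H_3 ≅ 0.

As a check, the Euler characteristic is 10 − 24 + 16 − 3 = -1, which agrees with 1 − 2 + 0 − 0 = -1.

Hence the Betti numbers are b_0 = 1, b_1 = 2, b_2 = 0, b_3 = 0.

b_0 = 1, b_1 = 2, b_2 = 0, b_3 = 0.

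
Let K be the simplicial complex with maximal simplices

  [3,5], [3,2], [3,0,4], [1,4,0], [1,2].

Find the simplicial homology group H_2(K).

H_2 = 0.

K has 6 vertices, 8 edges, 2 triangles.
rank ∂_2 = 2, rank ∂_3 = 0 ⇒ b_2 = 2 − 2 − 0 = 0. So H_2 = 0.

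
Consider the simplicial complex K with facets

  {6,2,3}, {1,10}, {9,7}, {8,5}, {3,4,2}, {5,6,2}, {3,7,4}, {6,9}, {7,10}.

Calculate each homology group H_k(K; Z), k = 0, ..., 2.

We work with the vertex ordering 1 < 2 < 3 < 4 < 5 < 6 < 7 < 8 < 9 < 10. The simplices of K, each written with vertices in increasing order, are:

  0-simplices (10): [1], [2], [3], [4], [5], [6], [7], [8], [9], [10]
  1-simplices (14): [1,10], [2,3], [2,4], [2,5], [2,6], [3,4], [3,6], [3,7], [4,7], [5,6], [5,8], [6,9], [7,9], [7,10]
  2-simplices (4): [2,3,4], [2,3,6], [2,5,6], [3,4,7]

giving chain groups C_0 ≅ Z^10, C_1 ≅ Z^14, C_2 ≅ Z^4.

The boundary map ∂_1: C_1 → C_0 maps an edge to its endpoints' difference, ∂[p,q] = q − p.
This gives a 10×14 integer matrix of rank 9; reducing to Smith normal form yields diagonal entries (1,1,1,1,1,1,1,1,1).

The boundary map ∂_2: C_2 → C_1 maps a triangle to the signed sum of its edges. For instance
  ∂[2,3,6] = [3,6] − [2,6] + [2,3],
  ∂[3,4,7] = [4,7] − [3,7] + [3,4].
The resulting 14×4 matrix has rank 4, and its Smith normal form has invariant factors (1,1,1,1).

Computing H_k = (kernel of ∂_k) / (image of ∂_{k+1}):

  H_0: rank C_0 − rank ∂_1 = 10 − 9 = 1, and the invariant factors of ∂_1 are all 1, so H_0 ≅ Z.
  H_1: rank ker ∂_1 − rank ∂_2 = (14 − 9) − 4 = 1, and the invariant factors of ∂_2 are all 1, so H_1 ≅ Z.
  H_2: rank ker ∂_2 − rank ∂_3 = (4 − 4) − 0 = 0, and there is no ∂_3, so H_2 ≅ 0.

As a check, the Euler characteristic is 10 − 14 + 4 = 0, which agrees with 1 − 1 + 0 = 0.

H_0 = Z,  H_1 = Z,  H_2 = 0.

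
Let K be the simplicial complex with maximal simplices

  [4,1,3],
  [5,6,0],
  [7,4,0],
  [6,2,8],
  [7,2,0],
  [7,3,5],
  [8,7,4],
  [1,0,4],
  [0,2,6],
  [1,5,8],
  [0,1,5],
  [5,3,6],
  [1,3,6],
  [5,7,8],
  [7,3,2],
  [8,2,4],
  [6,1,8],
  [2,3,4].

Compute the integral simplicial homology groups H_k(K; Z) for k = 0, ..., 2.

H_0 ≅ Z,  H_1 ≅ Z × Z/2,  H_2 = 0.

Take the total order 0 < 1 < 2 < 3 < 4 < 5 < 6 < 7 < 8 on the vertex set. Then K (dimension 2) consists of the simplices:

  0-simplices (9): [0], [1], [2], [3], [4], [5], [6], [7], [8]
  1-simplices (27): (27 of them)
  2-simplices (18): [0,1,4], [0,1,5], [0,2,6], [0,2,7], [0,4,7], [0,5,6], [1,3,4], [1,3,6], [1,5,8], [1,6,8], [2,3,4], [2,3,7], [2,4,8], [2,6,8], [3,5,6], [3,5,7], [4,7,8], [5,7,8]

so the chain groups are C_0 ≅ Z^9, C_1 ≅ Z^27, C_2 ≅ Z^18.

The boundary map ∂_1: C_1 → C_0 maps an edge to its endpoints' difference, ∂[p,q] = q − p.
The 9×27 boundary matrix has rank 8 and Smith normal form diag(1,1,1,1,1,1,1,1).

∂_2: C_2 → C_1 maps a triangle to the signed sum of its edges. For instance
  ∂[3,5,7] = [5,7] − [3,7] + [3,5],
  ∂[1,3,6] = [3,6] − [1,6] + [1,3].
The resulting 27×18 matrix has rank 18, and its Smith normal form has invariant factors (1,1,1,1,1,1,1,1,1,1,1,1,1,1,1,1,1,2).

From H_k ≅ ker(∂_k) / im(∂_{k+1}) we obtain:

  H_0: rank C_0 − rank ∂_1 = 9 − 8 = 1, and the invariant factors of ∂_1 are all 1, so H_0 ≅ Z.
  H_1: rank ker ∂_1 − rank ∂_2 = (27 − 8) − 18 = 1, and ∂_2 has invariant factor 2 > 1, so H_1 ≅ Z × Z/2.
  H_2: rank ker ∂_2 − rank ∂_3 = (18 − 18) − 0 = 0, and there is no ∂_3, so H_2 ≅ 0.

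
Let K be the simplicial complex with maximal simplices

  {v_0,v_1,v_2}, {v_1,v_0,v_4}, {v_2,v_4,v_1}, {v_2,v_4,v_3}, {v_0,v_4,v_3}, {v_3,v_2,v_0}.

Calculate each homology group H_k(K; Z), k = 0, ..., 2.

H_0 ≅ Z,  H_1 = 0,  H_2 ≅ Z.

Fix the vertex order v_0 < v_1 < v_2 < v_3 < v_4 and write every simplex with vertices in increasing order. Then dim K = 2 and the simplices of K are:

  0-simplices (5): [v_0], [v_1], [v_2], [v_3], [v_4]
  1-simplices (9): [v_0,v_1], [v_0,v_2], [v_0,v_3], [v_0,v_4], [v_1,v_2], [v_1,v_4], [v_2,v_3], [v_2,v_4], [v_3,v_4]
  2-simplices (6): [v_0,v_1,v_2], [v_0,v_1,v_4], [v_0,v_2,v_3], [v_0,v_3,v_4], [v_1,v_2,v_4], [v_2,v_3,v_4]

Hence C_0 ≅ Z^5, C_1 ≅ Z^9, C_2 ≅ Z^6.

∂_1: C_1 → C_0 sends each edge [p,q] (with p < q) to q − p. For instance
  ∂[v_3,v_4] = [v_4] − [v_3].
The resulting 5×9 matrix has rank 4, and its Smith normal form has invariant factors (1,1,1,1).

The boundary map ∂_2: C_2 → C_1 maps a triangle to the signed sum of its edges. For instance
  ∂[v_1,v_2,v_4] = [v_2,v_4] − [v_1,v_4] + [v_1,v_2],
  ∂[v_2,v_3,v_4] = [v_3,v_4] − [v_2,v_4] + [v_2,v_3].
This gives a 9×6 integer matrix of rank 5; reducing to Smith normal form yields diagonal entries (1,1,1,1,1).

Reading off H_k = ker ∂_k / im ∂_{k+1}:

  H_0: rank C_0 − rank ∂_1 = 5 − 4 = 1, and the invariant factors of ∂_1 are all 1, so H_0 ≅ Z.
  H_1: rank ker ∂_1 − rank ∂_2 = (9 − 4) − 5 = 0, and the invariant factors of ∂_2 are all 1, so H_1 ≅ 0.
  H_2: rank ker ∂_2 − rank ∂_3 = (6 − 5) − 0 = 1, and there is no ∂_3, so H_2 ≅ Z.

(K is a triangulation of the 2-sphere S^2.)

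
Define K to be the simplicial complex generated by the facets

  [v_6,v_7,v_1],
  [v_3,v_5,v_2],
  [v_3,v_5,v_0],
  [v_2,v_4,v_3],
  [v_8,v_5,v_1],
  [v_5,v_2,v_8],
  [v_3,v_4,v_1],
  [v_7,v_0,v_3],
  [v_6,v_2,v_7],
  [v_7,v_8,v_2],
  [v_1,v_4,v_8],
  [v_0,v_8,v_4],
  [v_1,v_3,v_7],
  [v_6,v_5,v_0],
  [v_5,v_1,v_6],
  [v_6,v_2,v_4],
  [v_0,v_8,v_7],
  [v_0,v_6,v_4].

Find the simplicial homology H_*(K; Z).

H_0 = Z,  H_1 = Z^2,  H_2 = Z.

Take the total order v_0 < v_1 < v_2 < v_3 < v_4 < v_5 < v_6 < v_7 < v_8 on the vertex set. Then K (dimension 2) consists of the simplices:

  0-simplices (9): [v_0], [v_1], [v_2], [v_3], [v_4], [v_5], [v_6], [v_7], [v_8]
  1-simplices (27): (27 of them)
  2-simplices (18): (18 of them)

Hence C_0 ≅ Z^9, C_1 ≅ Z^27, C_2 ≅ Z^18.

Boundary ∂_1: C_1 → C_0 is given by ∂[p,q] = [q] − [p]. For instance
  ∂[v_5,v_6] = [v_6] − [v_5].
This gives a 9×27 integer matrix of rank 8; reducing to Smith normal form yields diagonal entries (1,1,1,1,1,1,1,1).

The boundary map ∂_2: C_2 → C_1 acts by ∂[p,q,r] = [q,r] − [p,r] + [p,q]. For instance
  ∂[v_0,v_3,v_7] = [v_3,v_7] − [v_0,v_7] + [v_0,v_3],
  ∂[v_2,v_3,v_5] = [v_3,v_5] − [v_2,v_5] + [v_2,v_3].
This gives a 27×18 integer matrix of rank 17; reducing to Smith normal form yields diagonal entries (1,1,1,1,1,1,1,1,1,1,1,1,1,1,1,1,1).

Now H_k = ker ∂_k / im ∂_{k+1}, so:

  H_0: rank C_0 − rank ∂_1 = 9 − 8 = 1, and the invariant factors of ∂_1 are all 1, so H_0 ≅ Z.
  H_1: rank ker ∂_1 − rank ∂_2 = (27 − 8) − 17 = 2, and the invariant factors of ∂_2 are all 1, so H_1 ≅ Z^2.
  H_2: rank ker ∂_2 − rank ∂_3 = (18 − 17) − 0 = 1, and there is no ∂_3, so H_2 ≅ Z.

As a check, the Euler characteristic is 9 − 27 + 18 = 0, which agrees with 1 − 2 + 1 = 0.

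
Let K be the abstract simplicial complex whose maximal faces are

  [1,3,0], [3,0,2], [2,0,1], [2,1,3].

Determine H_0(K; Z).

H_0 = Z.

We work with the vertex ordering 0 < 1 < 2 < 3. The simplices of K, each written with vertices in increasing order, are:

  0-simplices (4): [0], [1], [2], [3]
  1-simplices (6): [0,1], [0,2], [0,3], [1,2], [1,3], [2,3]
  2-simplices (4): [0,1,2], [0,1,3], [0,2,3], [1,2,3]

so the chain groups are C_0 ≅ Z^4, C_1 ≅ Z^6, C_2 ≅ Z^4.

∂_1: C_1 → C_0 is given by ∂[p,q] = [q] − [p].
The resulting 4×6 matrix has rank 3, and its Smith normal form has invariant factors (1,1,1).

∂_2: C_2 → C_1 maps a triangle to the signed sum of its edges. For instance
  ∂[0,2,3] = [2,3] − [0,3] + [0,2],
  ∂[1,2,3] = [2,3] − [1,3] + [1,2].
As a 6×4 matrix over Z this has rank 3, with invariant factors (1,1,1).

Computing H_k = (kernel of ∂_k) / (image of ∂_{k+1}):

  H_0: rank C_0 − rank ∂_1 = 4 − 3 = 1, and the invariant factors of ∂_1 are all 1, so H_0 ≅ Z.

(K is a triangulation of the 2-sphere S^2.)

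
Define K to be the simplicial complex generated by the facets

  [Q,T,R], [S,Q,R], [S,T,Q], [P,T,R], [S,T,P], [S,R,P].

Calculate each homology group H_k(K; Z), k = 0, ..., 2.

H_0 = Z,  H_1 = 0,  H_2 = Z.

Take the total order P < Q < R < S < T on the vertex set. Then K (dimension 2) consists of the simplices:

  0-simplices (5): P, Q, R, S, T
  1-simplices (9): PR, PS, PT, QR, QS, QT, RS, RT, ST
  2-simplices (6): PRS, PRT, PST, QRS, QRT, QST

so the chain groups are C_0 ≅ Z^5, C_1 ≅ Z^9, C_2 ≅ Z^6.

∂_1: C_1 → C_0 sends each edge [p,q] (with p < q) to q − p.
The 5×9 boundary matrix has rank 4 and Smith normal form diag(1,1,1,1).

Boundary ∂_2: C_2 → C_1 sends each 2-simplex [p,q,r] to [q,r] − [p,r] + [p,q]. For instance
  ∂QRT = RT − QT + QR,
  ∂PST = ST − PT + PS.
This gives a 9×6 integer matrix of rank 5; reducing to Smith normal form yields diagonal entries (1,1,1,1,1).

Computing H_k = (kernel of ∂_k) / (image of ∂_{k+1}):

  H_0: rank C_0 − rank ∂_1 = 5 − 4 = 1, and the invariant factors of ∂_1 are all 1, so H_0 ≅ Z.
  H_1: rank ker ∂_1 − rank ∂_2 = (9 − 4) − 5 = 0, and the invariant factors of ∂_2 are all 1, so H_1 ≅ 0.
  H_2: rank ker ∂_2 − rank ∂_3 = (6 − 5) − 0 = 1, and there is no ∂_3, so H_2 ≅ Z.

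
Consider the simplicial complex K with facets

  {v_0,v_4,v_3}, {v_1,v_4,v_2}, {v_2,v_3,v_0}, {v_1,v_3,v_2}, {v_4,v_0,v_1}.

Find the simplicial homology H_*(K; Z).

H_0 ≅ Z,  H_1 ≅ Z,  H_2 = 0.

K has 5 vertices, 10 edges, 5 triangles.
rank ∂_0 = 0, rank ∂_1 = 4 ⇒ b_0 = 5 − 0 − 4 = 1; all invariant factors of ∂_1 are 1 so no torsion. So H_0 = Z.
rank ∂_1 = 4, rank ∂_2 = 5 ⇒ b_1 = 10 − 4 − 5 = 1; all invariant factors of ∂_2 are 1 so no torsion. So H_1 = Z.
rank ∂_2 = 5, rank ∂_3 = 0 ⇒ b_2 = 5 − 5 − 0 = 0. So H_2 = 0.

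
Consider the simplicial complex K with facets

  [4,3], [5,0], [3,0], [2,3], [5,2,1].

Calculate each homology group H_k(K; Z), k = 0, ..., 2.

H_0 = Z,  H_1 = Z,  H_2 = 0.

K has 6 vertices, 7 edges, 1 triangle.
rank ∂_0 = 0, rank ∂_1 = 5 ⇒ b_0 = 6 − 0 − 5 = 1; all invariant factors of ∂_1 are 1 so no torsion. So H_0 = Z.
rank ∂_1 = 5, rank ∂_2 = 1 ⇒ b_1 = 7 − 5 − 1 = 1; all invariant factors of ∂_2 are 1 so no torsion. So H_1 = Z.
rank ∂_2 = 1, rank ∂_3 = 0 ⇒ b_2 = 1 − 1 − 0 = 0. So H_2 = 0.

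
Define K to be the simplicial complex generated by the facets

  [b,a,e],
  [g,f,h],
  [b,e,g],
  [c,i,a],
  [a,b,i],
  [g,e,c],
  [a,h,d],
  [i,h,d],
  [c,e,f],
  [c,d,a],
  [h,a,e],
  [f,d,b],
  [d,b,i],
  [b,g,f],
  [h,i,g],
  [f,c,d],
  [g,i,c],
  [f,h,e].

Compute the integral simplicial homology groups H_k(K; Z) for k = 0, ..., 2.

H_0 = Z,  H_1 = Z ⊕ Z/2,  H_2 = 0.

Fix the vertex order a < b < c < d < e < f < g < h < i and write every simplex with vertices in increasing order. Then dim K = 2 and the simplices of K are:

  0-simplices (9): a, b, c, d, e, f, g, h, i
  1-simplices (27): ab, ac, ad, ae, ah, ai, bd, be, bf, bg, bi, cd, ce, cf, cg, ci, df, dh, di, ef, eg, eh, fg, fh, gh, gi, hi
  2-simplices (18): abe, abi, acd, aci, adh, aeh, bdf, bdi, beg, bfg, cdf, cef, ceg, cgi, dhi, efh, fgh, ghi

Hence C_0 ≅ Z^9, C_1 ≅ Z^27, C_2 ≅ Z^18.

Boundary ∂_1: C_1 → C_0 maps an edge to its endpoints' difference, ∂[p,q] = q − p.
The resulting 9×27 matrix has rank 8, and its Smith normal form has invariant factors (1,1,1,1,1,1,1,1).

Boundary ∂_2: C_2 → C_1 acts by ∂[p,q,r] = [q,r] − [p,r] + [p,q]. For instance
  ∂cef = ef − cf + ce,
  ∂cdf = df − cf + cd.
This gives a 27×18 integer matrix of rank 18; reducing to Smith normal form yields diagonal entries (1,1,1,1,1,1,1,1,1,1,1,1,1,1,1,1,1,2).

Computing H_k = (kernel of ∂_k) / (image of ∂_{k+1}):

  H_0: rank C_0 − rank ∂_1 = 9 − 8 = 1, and the invariant factors of ∂_1 are all 1, so H_0 ≅ Z.
  H_1: rank ker ∂_1 − rank ∂_2 = (27 − 8) − 18 = 1, and ∂_2 has invariant factor 2 > 1, so H_1 ≅ Z ⊕ Z/2.
  H_2: rank ker ∂_2 − rank ∂_3 = (18 − 18) − 0 = 0, and there is no ∂_3, so H_2 ≅ 0.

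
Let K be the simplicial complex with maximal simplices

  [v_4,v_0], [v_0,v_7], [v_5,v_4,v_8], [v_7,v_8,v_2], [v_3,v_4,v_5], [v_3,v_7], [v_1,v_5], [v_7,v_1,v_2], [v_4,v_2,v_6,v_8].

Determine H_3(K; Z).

H_3 ≅ 0.

K has 9 vertices, 18 edges, 8 triangles, 1 3-simplex.
rank ∂_3 = 1, rank ∂_4 = 0 ⇒ b_3 = 1 − 1 − 0 = 0. So H_3 ≅ 0.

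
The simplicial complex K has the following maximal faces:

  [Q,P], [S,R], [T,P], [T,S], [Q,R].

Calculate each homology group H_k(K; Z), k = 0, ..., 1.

Fix the vertex order P < Q < R < S < T and write every simplex with vertices in increasing order. Then dim K = 1 and the simplices of K are:

  0-simplices (5): P, Q, R, S, T
  1-simplices (5): PQ, PT, QR, RS, ST

so the chain groups are C_0 ≅ Z^5, C_1 ≅ Z^5.

The boundary map ∂_1: C_1 → C_0 maps an edge to its endpoints' difference, ∂[p,q] = q − p.
The resulting 5×5 matrix has rank 4, and its Smith normal form has invariant factors (1,1,1,1).

Now H_k = ker ∂_k / im ∂_{k+1}, so:

  H_0: rank C_0 − rank ∂_1 = 5 − 4 = 1, and the invariant factors of ∂_1 are all 1, so H_0 ≅ Z.
  H_1: rank ker ∂_1 − rank ∂_2 = (5 − 4) − 0 = 1, and there is no ∂_2, so H_1 ≅ Z.

As a check, the Euler characteristic is 5 − 5 = 0, which agrees with 1 − 1 = 0.

H_0 ≅ Z,  H_1 ≅ Z.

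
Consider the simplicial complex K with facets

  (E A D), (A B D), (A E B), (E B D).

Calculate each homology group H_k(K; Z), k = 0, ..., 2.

H_0 ≅ Z,  H_1 = 0,  H_2 ≅ Z.

Take the total order A < B < D < E on the vertex set. Then K (dimension 2) consists of the simplices:

  0-simplices (4): A, B, D, E
  1-simplices (6): AB, AD, AE, BD, BE, DE
  2-simplices (4): ABD, ABE, ADE, BDE

so the chain groups are C_0 ≅ Z^4, C_1 ≅ Z^6, C_2 ≅ Z^4.

The boundary map ∂_1: C_1 → C_0 sends each edge [p,q] (with p < q) to q − p.
The resulting 4×6 matrix has rank 3, and its Smith normal form has invariant factors (1,1,1).

Boundary ∂_2: C_2 → C_1 acts by ∂[p,q,r] = [q,r] − [p,r] + [p,q]. For instance
  ∂ADE = DE − AE + AD,
  ∂ABE = BE − AE + AB.
This gives a 6×4 integer matrix of rank 3; reducing to Smith normal form yields diagonal entries (1,1,1).

Now H_k = ker ∂_k / im ∂_{k+1}, so:

  H_0: rank C_0 − rank ∂_1 = 4 − 3 = 1, and the invariant factors of ∂_1 are all 1, so H_0 ≅ Z.
  H_1: rank ker ∂_1 − rank ∂_2 = (6 − 3) − 3 = 0, and the invariant factors of ∂_2 are all 1, so H_1 ≅ 0.
  H_2: rank ker ∂_2 − rank ∂_3 = (4 − 3) − 0 = 1, and there is no ∂_3, so H_2 ≅ Z.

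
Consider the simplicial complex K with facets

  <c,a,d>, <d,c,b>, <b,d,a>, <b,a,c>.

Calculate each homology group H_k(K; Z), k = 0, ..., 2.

Order the vertices as a < b < c < d. Listing each simplex with vertices in this order, K has dimension 2 with simplices:

  0-simplices (4): a, b, c, d
  1-simplices (6): ab, ac, ad, bc, bd, cd
  2-simplices (4): abc, abd, acd, bcd

so the chain groups are C_0 ≅ Z^4, C_1 ≅ Z^6, C_2 ≅ Z^4.

The boundary map ∂_1: C_1 → C_0 sends each edge [p,q] (with p < q) to q − p.
As a 4×6 matrix over Z this has rank 3, with invariant factors (1,1,1).

Boundary ∂_2: C_2 → C_1 maps a triangle to the signed sum of its edges. For instance
  ∂abd = bd − ad + ab,
  ∂abc = bc − ac + ab.
This gives a 6×4 integer matrix of rank 3; reducing to Smith normal form yields diagonal entries (1,1,1).

Now H_k = ker ∂_k / im ∂_{k+1}, so:

  H_0: rank C_0 − rank ∂_1 = 4 − 3 = 1, and the invariant factors of ∂_1 are all 1, so H_0 = Z.
  H_1: rank ker ∂_1 − rank ∂_2 = (6 − 3) − 3 = 0, and the invariant factors of ∂_2 are all 1, so H_1 = 0.
  H_2: rank ker ∂_2 − rank ∂_3 = (4 − 3) − 0 = 1, and there is no ∂_3, so H_2 = Z.

H_0 ≅ Z,  H_1 = 0,  H_2 ≅ Z.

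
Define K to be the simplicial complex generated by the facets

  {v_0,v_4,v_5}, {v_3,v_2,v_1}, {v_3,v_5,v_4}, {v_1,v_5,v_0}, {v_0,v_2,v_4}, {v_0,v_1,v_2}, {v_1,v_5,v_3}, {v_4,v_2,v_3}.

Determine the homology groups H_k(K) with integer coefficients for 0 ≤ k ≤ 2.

We work with the vertex ordering v_0 < v_1 < v_2 < v_3 < v_4 < v_5. The simplices of K, each written with vertices in increasing order, are:

  0-simplices (6): [v_0], [v_1], [v_2], [v_3], [v_4], [v_5]
  1-simplices (12): [v_0,v_1], [v_0,v_2], [v_0,v_4], [v_0,v_5], [v_1,v_2], [v_1,v_3], [v_1,v_5], [v_2,v_3], [v_2,v_4], [v_3,v_4], [v_3,v_5], [v_4,v_5]
  2-simplices (8): [v_0,v_1,v_2], [v_0,v_1,v_5], [v_0,v_2,v_4], [v_0,v_4,v_5], [v_1,v_2,v_3], [v_1,v_3,v_5], [v_2,v_3,v_4], [v_3,v_4,v_5]

Hence C_0 ≅ Z^6, C_1 ≅ Z^12, C_2 ≅ Z^8.

The boundary map ∂_1: C_1 → C_0 sends each edge [p,q] (with p < q) to q − p. For instance
  ∂[v_3,v_4] = [v_4] − [v_3].
The resulting 6×12 matrix has rank 5, and its Smith normal form has invariant factors (1,1,1,1,1).

∂_2: C_2 → C_1 sends each 2-simplex [p,q,r] to [q,r] − [p,r] + [p,q]. For instance
  ∂[v_3,v_4,v_5] = [v_4,v_5] − [v_3,v_5] + [v_3,v_4],
  ∂[v_0,v_1,v_2] = [v_1,v_2] − [v_0,v_2] + [v_0,v_1].
This gives a 12×8 integer matrix of rank 7; reducing to Smith normal form yields diagonal entries (1,1,1,1,1,1,1).

Computing H_k = (kernel of ∂_k) / (image of ∂_{k+1}):

  H_0: rank C_0 − rank ∂_1 = 6 − 5 = 1, and the invariant factors of ∂_1 are all 1, so H_0 = Z.
  H_1: rank ker ∂_1 − rank ∂_2 = (12 − 5) − 7 = 0, and the invariant factors of ∂_2 are all 1, so H_1 = 0.
  H_2: rank ker ∂_2 − rank ∂_3 = (8 − 7) − 0 = 1, and there is no ∂_3, so H_2 = Z.

As a check, the Euler characteristic is 6 − 12 + 8 = 2, which agrees with 1 − 0 + 1 = 2.
(K is a triangulation of the 2-sphere S^2.)

H_0 ≅ Z,  H_1 = 0,  H_2 ≅ Z.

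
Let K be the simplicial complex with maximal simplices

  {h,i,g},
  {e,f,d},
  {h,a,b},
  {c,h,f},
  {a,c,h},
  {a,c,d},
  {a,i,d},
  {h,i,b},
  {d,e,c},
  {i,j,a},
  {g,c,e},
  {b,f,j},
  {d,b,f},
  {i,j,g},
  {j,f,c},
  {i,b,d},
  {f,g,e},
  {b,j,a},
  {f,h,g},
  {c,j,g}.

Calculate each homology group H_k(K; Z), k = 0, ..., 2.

Take the total order a < b < c < d < e < f < g < h < i < j on the vertex set. Then K (dimension 2) consists of the simplices:

  0-simplices (10): a, b, c, d, e, f, g, h, i, j
  1-simplices (30): ab, ac, ad, ah, ai, aj, bd, bf, bh, bi, bj, cd, ce, cf, cg, ch, cj, de, df, di, ef, eg, fg, fh, fj, gh, gi, gj, hi, ij
  2-simplices (20): abh, abj, acd, ach, adi, aij, bdf, bdi, bfj, bhi, cde, ceg, cfh, cfj, cgj, def, efg, fgh, ghi, gij

Hence C_0 ≅ Z^10, C_1 ≅ Z^30, C_2 ≅ Z^20.

Boundary ∂_1: C_1 → C_0 is given by ∂[p,q] = [q] − [p].
This gives a 10×30 integer matrix of rank 9; reducing to Smith normal form yields diagonal entries (1,1,1,1,1,1,1,1,1).

∂_2: C_2 → C_1 acts by ∂[p,q,r] = [q,r] − [p,r] + [p,q]. For instance
  ∂cfh = fh − ch + cf,
  ∂fgh = gh − fh + fg.
As a 30×20 matrix over Z this has rank 20, with invariant factors (1,1,1,1,1,1,1,1,1,1,1,1,1,1,1,1,1,1,1,2).

Reading off H_k = ker ∂_k / im ∂_{k+1}:

  H_0: rank C_0 − rank ∂_1 = 10 − 9 = 1, and the invariant factors of ∂_1 are all 1, so H_0 ≅ Z.
  H_1: rank ker ∂_1 − rank ∂_2 = (30 − 9) − 20 = 1, and ∂_2 has invariant factor 2 > 1, so H_1 ≅ Z ⊕ Z/2.
  H_2: rank ker ∂_2 − rank ∂_3 = (20 − 20) − 0 = 0, and there is no ∂_3, so H_2 ≅ 0.

H_0 = Z,  H_1 = Z ⊕ Z/2,  H_2 = 0.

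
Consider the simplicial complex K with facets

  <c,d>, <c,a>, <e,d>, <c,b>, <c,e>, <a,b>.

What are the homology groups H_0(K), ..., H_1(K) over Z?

Fix the vertex order a < b < c < d < e and write every simplex with vertices in increasing order. Then dim K = 1 and the simplices of K are:

  0-simplices (5): a, b, c, d, e
  1-simplices (6): ab, ac, bc, cd, ce, de

so the chain groups are C_0 ≅ Z^5, C_1 ≅ Z^6.

The boundary map ∂_1: C_1 → C_0 maps an edge to its endpoints' difference, ∂[p,q] = q − p.
As a 5×6 matrix over Z this has rank 4, with invariant factors (1,1,1,1).

Reading off H_k = ker ∂_k / im ∂_{k+1}:

  H_0: rank C_0 − rank ∂_1 = 5 − 4 = 1, and the invariant factors of ∂_1 are all 1, so H_0 = Z.
  H_1: rank ker ∂_1 − rank ∂_2 = (6 − 4) − 0 = 2, and there is no ∂_2, so H_1 = Z^2.

H_0 = Z,  H_1 = Z^2.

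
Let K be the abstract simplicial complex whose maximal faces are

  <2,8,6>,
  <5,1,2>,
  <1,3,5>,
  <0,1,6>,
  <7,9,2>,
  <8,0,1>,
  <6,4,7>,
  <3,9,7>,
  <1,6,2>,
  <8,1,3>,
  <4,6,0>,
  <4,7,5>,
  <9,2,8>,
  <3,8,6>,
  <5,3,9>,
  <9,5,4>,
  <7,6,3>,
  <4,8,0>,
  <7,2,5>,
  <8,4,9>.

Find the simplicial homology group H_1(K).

Take the total order 0 < 1 < 2 < 3 < 4 < 5 < 6 < 7 < 8 < 9 on the vertex set. Then K (dimension 2) consists of the simplices:

  0-simplices (10): [0], [1], [2], [3], [4], [5], [6], [7], [8], [9]
  1-simplices (30): (30 of them)
  2-simplices (20): (20 of them)

Hence C_0 ≅ Z^10, C_1 ≅ Z^30, C_2 ≅ Z^20.

The boundary map ∂_1: C_1 → C_0 maps an edge to its endpoints' difference, ∂[p,q] = q − p. For instance
  ∂[4,6] = [6] − [4].
As a 10×30 matrix over Z this has rank 9, with invariant factors (1,1,1,1,1,1,1,1,1).

Boundary ∂_2: C_2 → C_1 sends each 2-simplex [p,q,r] to [q,r] − [p,r] + [p,q]. For instance
  ∂[4,6,7] = [6,7] − [4,7] + [4,6],
  ∂[2,6,8] = [6,8] − [2,8] + [2,6].
This gives a 30×20 integer matrix of rank 20; reducing to Smith normal form yields diagonal entries (1,1,1,1,1,1,1,1,1,1,1,1,1,1,1,1,1,1,1,2).

Now H_k = ker ∂_k / im ∂_{k+1}, so:

  H_1: rank ker ∂_1 − rank ∂_2 = (30 − 9) − 20 = 1, and ∂_2 has invariant factor 2 > 1, so H_1 = Z ⊕ Z/2.

(K is a triangulation of the Klein bottle.)

H_1 ≅ Z ⊕ Z/2.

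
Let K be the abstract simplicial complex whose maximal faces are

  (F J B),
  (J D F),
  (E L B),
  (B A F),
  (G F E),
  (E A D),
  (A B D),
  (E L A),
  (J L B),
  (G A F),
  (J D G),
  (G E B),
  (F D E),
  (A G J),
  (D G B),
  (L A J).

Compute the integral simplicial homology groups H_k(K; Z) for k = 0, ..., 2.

H_0 ≅ Z,  H_1 ≅ Z^2,  H_2 ≅ Z.

K has 8 vertices, 24 edges, 16 triangles.
rank ∂_0 = 0, rank ∂_1 = 7 ⇒ b_0 = 8 − 0 − 7 = 1; all invariant factors of ∂_1 are 1 so no torsion. So H_0 = Z.
rank ∂_1 = 7, rank ∂_2 = 15 ⇒ b_1 = 24 − 7 − 15 = 2; all invariant factors of ∂_2 are 1 so no torsion. So H_1 = Z^2.
rank ∂_2 = 15, rank ∂_3 = 0 ⇒ b_2 = 16 − 15 − 0 = 1. So H_2 = Z.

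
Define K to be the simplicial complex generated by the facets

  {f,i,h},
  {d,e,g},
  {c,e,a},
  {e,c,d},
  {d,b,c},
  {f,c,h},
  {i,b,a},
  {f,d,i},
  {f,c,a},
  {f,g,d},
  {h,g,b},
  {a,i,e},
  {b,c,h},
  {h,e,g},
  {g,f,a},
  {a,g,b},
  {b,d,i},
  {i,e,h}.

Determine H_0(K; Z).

H_0 ≅ Z.

We work with the vertex ordering a < b < c < d < e < f < g < h < i. The simplices of K, each written with vertices in increasing order, are:

  0-simplices (9): a, b, c, d, e, f, g, h, i
  1-simplices (27): ab, ac, ae, af, ag, ai, bc, bd, bg, bh, bi, cd, ce, cf, ch, de, df, dg, di, eg, eh, ei, fg, fh, fi, gh, hi
  2-simplices (18): abg, abi, ace, acf, aei, afg, bcd, bch, bdi, bgh, cde, cfh, deg, dfg, dfi, egh, ehi, fhi

so the chain groups are C_0 ≅ Z^9, C_1 ≅ Z^27, C_2 ≅ Z^18.

The boundary map ∂_1: C_1 → C_0 is given by ∂[p,q] = [q] − [p].
The 9×27 boundary matrix has rank 8 and Smith normal form diag(1,1,1,1,1,1,1,1).

Boundary ∂_2: C_2 → C_1 acts by ∂[p,q,r] = [q,r] − [p,r] + [p,q]. For instance
  ∂dfg = fg − dg + df,
  ∂ehi = hi − ei + eh.
This gives a 27×18 integer matrix of rank 17; reducing to Smith normal form yields diagonal entries (1,1,1,1,1,1,1,1,1,1,1,1,1,1,1,1,1).

Computing H_k = (kernel of ∂_k) / (image of ∂_{k+1}):

  H_0: rank C_0 − rank ∂_1 = 9 − 8 = 1, and the invariant factors of ∂_1 are all 1, so H_0 ≅ Z.

(K is a triangulation of the torus T^2.)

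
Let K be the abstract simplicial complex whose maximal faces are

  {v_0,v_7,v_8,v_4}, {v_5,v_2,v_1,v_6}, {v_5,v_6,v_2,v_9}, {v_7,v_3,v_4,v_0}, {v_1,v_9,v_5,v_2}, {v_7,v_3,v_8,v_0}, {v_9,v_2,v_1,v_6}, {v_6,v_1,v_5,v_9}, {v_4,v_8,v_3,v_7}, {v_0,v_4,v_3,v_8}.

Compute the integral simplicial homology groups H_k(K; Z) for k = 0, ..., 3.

H_0 ≅ Z^2,  H_1 = 0,  H_2 = 0,  H_3 ≅ Z^2.

Order the vertices as v_0 < v_1 < v_2 < v_3 < v_4 < v_5 < v_6 < v_7 < v_8 < v_9. Listing each simplex with vertices in this order, K has dimension 3 with simplices:

  0-simplices (10): [v_0], [v_1], [v_2], [v_3], [v_4], [v_5], [v_6], [v_7], [v_8], [v_9]
  1-simplices (20): (20 of them)
  2-simplices (20): (20 of them)
  3-simplices (10): (10 of them)

giving chain groups C_0 ≅ Z^10, C_1 ≅ Z^20, C_2 ≅ Z^20, C_3 ≅ Z^10.

Boundary ∂_1: C_1 → C_0 maps an edge to its endpoints' difference, ∂[p,q] = q − p.
The resulting 10×20 matrix has rank 8, and its Smith normal form has invariant factors (1,1,1,1,1,1,1,1).

The boundary map ∂_2: C_2 → C_1 sends each 2-simplex [p,q,r] to [q,r] − [p,r] + [p,q]. For instance
  ∂[v_1,v_2,v_5] = [v_2,v_5] − [v_1,v_5] + [v_1,v_2],
  ∂[v_3,v_7,v_8] = [v_7,v_8] − [v_3,v_8] + [v_3,v_7].
This gives a 20×20 integer matrix of rank 12; reducing to Smith normal form yields diagonal entries (1,1,1,1,1,1,1,1,1,1,1,1).

The boundary map ∂_3: C_3 → C_2 sends each 3-simplex σ to the alternating sum Σ_i (−1)^i (σ with its i-th vertex removed). For instance
  ∂[v_3,v_4,v_7,v_8] = [v_4,v_7,v_8] − [v_3,v_7,v_8] + [v_3,v_4,v_8] − [v_3,v_4,v_7],
  ∂[v_1,v_5,v_6,v_9] = [v_5,v_6,v_9] − [v_1,v_6,v_9] + [v_1,v_5,v_9] − [v_1,v_5,v_6].
The 20×10 boundary matrix has rank 8 and Smith normal form diag(1,1,1,1,1,1,1,1).

Reading off H_k = ker ∂_k / im ∂_{k+1}:

  H_0: rank C_0 − rank ∂_1 = 10 − 8 = 2, and the invariant factors of ∂_1 are all 1, so H_0 ≅ Z^2.
  H_1: rank ker ∂_1 − rank ∂_2 = (20 − 8) − 12 = 0, and the invariant factors of ∂_2 are all 1, so H_1 ≅ 0.
  H_2: rank ker ∂_2 − rank ∂_3 = (20 − 12) − 8 = 0, and the invariant factors of ∂_3 are all 1, so H_2 ≅ 0.
  H_3: rank ker ∂_3 − rank ∂_4 = (10 − 8) − 0 = 2, and there is no ∂_4, so H_3 ≅ Z^2.

As a check, the Euler characteristic is 10 − 20 + 20 − 10 = 0, which agrees with 2 − 0 + 0 − 2 = 0.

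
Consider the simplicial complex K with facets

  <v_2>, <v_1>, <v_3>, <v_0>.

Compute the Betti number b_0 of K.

b_0 = 4.

Fix the vertex order v_0 < v_1 < v_2 < v_3 and write every simplex with vertices in increasing order. Then dim K = 0 and the simplices of K are:

  0-simplices (4): [v_0], [v_1], [v_2], [v_3]

giving chain groups C_0 ≅ Z^4.

Computing H_k = (kernel of ∂_k) / (image of ∂_{k+1}):

  H_0: rank C_0 − rank ∂_1 = 4 − 0 = 4, and there is no ∂_1, so H_0 = Z^4.

(K is a triangulation of a set of 4 points.)

Hence the Betti numbers are b_0 = 4.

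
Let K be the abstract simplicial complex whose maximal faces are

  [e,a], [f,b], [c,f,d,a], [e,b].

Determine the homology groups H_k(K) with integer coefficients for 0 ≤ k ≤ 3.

H_0 = Z,  H_1 = Z,  H_2 = 0,  H_3 = 0.

Take the total order a < b < c < d < e < f on the vertex set. Then K (dimension 3) consists of the simplices:

  0-simplices (6): a, b, c, d, e, f
  1-simplices (9): ac, ad, ae, af, be, bf, cd, cf, df
  2-simplices (4): acd, acf, adf, cdf
  3-simplices (1): acdf

so the chain groups are C_0 ≅ Z^6, C_1 ≅ Z^9, C_2 ≅ Z^4, C_3 ≅ Z^1.

The boundary map ∂_1: C_1 → C_0 is given by ∂[p,q] = [q] − [p].
This gives a 6×9 integer matrix of rank 5; reducing to Smith normal form yields diagonal entries (1,1,1,1,1).

∂_2: C_2 → C_1 maps a triangle to the signed sum of its edges. For instance
  ∂acd = cd − ad + ac,
  ∂cdf = df − cf + cd.
This gives a 9×4 integer matrix of rank 3; reducing to Smith normal form yields diagonal entries (1,1,1).

Boundary ∂_3: C_3 → C_2 sends each 3-simplex σ to the alternating sum Σ_i (−1)^i (σ with its i-th vertex removed). For instance
  ∂acdf = cdf − adf + acf − acd.
The resulting 4×1 matrix has rank 1, and its Smith normal form has invariant factors (1).

Computing H_k = (kernel of ∂_k) / (image of ∂_{k+1}):

  H_0: rank C_0 − rank ∂_1 = 6 − 5 = 1, and the invariant factors of ∂_1 are all 1, so H_0 ≅ Z.
  H_1: rank ker ∂_1 − rank ∂_2 = (9 − 5) − 3 = 1, and the invariant factors of ∂_2 are all 1, so H_1 ≅ Z.
  H_2: rank ker ∂_2 − rank ∂_3 = (4 − 3) − 1 = 0, and the invariant factors of ∂_3 are all 1, so H_2 ≅ 0.
  H_3: rank ker ∂_3 − rank ∂_4 = (1 − 1) − 0 = 0, and there is no ∂_4, so H_3 ≅ 0.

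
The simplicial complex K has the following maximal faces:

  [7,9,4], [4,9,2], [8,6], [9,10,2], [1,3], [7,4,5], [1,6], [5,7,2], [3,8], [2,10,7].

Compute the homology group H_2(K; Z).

Order the vertices as 1 < 2 < 3 < 4 < 5 < 6 < 7 < 8 < 9 < 10. Listing each simplex with vertices in this order, K has dimension 2 with simplices:

  0-simplices (10): [1], [2], [3], [4], [5], [6], [7], [8], [9], [10]
  1-simplices (16): [1,3], [1,6], [2,4], [2,5], [2,7], [2,9], [2,10], [3,8], [4,5], [4,7], [4,9], [5,7], [6,8], [7,9], [7,10], [9,10]
  2-simplices (6): [2,4,9], [2,5,7], [2,7,10], [2,9,10], [4,5,7], [4,7,9]

Hence C_0 ≅ Z^10, C_1 ≅ Z^16, C_2 ≅ Z^6.

The boundary map ∂_1: C_1 → C_0 is given by ∂[p,q] = [q] − [p]. For instance
  ∂[6,8] = [8] − [6].
This gives a 10×16 integer matrix of rank 8; reducing to Smith normal form yields diagonal entries (1,1,1,1,1,1,1,1).

The boundary map ∂_2: C_2 → C_1 acts by ∂[p,q,r] = [q,r] − [p,r] + [p,q]. For instance
  ∂[2,7,10] = [7,10] − [2,10] + [2,7],
  ∂[2,4,9] = [4,9] − [2,9] + [2,4].
The 16×6 boundary matrix has rank 6 and Smith normal form diag(1,1,1,1,1,1).

Now H_k = ker ∂_k / im ∂_{k+1}, so:

  H_2: rank ker ∂_2 − rank ∂_3 = (6 − 6) − 0 = 0, and there is no ∂_3, so H_2 ≅ 0.

(K is a triangulation of the disjoint union of the circle S^1 and the cylinder S^1 x I.)

H_2 ≅ 0.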